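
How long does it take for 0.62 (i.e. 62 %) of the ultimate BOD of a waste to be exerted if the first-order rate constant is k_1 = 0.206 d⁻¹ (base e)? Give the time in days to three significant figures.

y/L₀ = 1 − e^(−k_1 t) = 0.62 ⇒ e^(−k_1 t) = 0.380
t = −ln(0.380) / 0.206 = 0.9676 / 0.206 = 4.697 d.

t ≈ 4.70 d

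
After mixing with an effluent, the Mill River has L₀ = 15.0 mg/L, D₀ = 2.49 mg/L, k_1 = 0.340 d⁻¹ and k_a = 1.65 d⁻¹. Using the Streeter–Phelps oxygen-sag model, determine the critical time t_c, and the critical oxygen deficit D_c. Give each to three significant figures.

t_c ≈ 0.427 d; D_c ≈ 2.67 mg/L

With k_a/k_1 = 4.853 and 1 − D₀(k_a−k_1)/(k_1 L₀) = 0.3604,
t_c = ln(4.853 × 0.3604) / (1.65 − 0.340) = ln(1.749) / 1.310 = 0.5591/1.310 = 0.4268 d.
D_c = (k_1/k_a) L₀ e^(−k_1 t_c) = (0.340/1.65) × 15.0 × e^(−0.340×0.4268) = 0.2061 × 15.0 × 0.8649 = 2.673 mg/L.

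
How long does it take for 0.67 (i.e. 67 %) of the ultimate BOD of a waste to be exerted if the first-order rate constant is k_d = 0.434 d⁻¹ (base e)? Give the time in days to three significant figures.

y/L₀ = 1 − e^(−k_d t) = 0.67 ⇒ e^(−k_d t) = 0.330
t = −ln(0.330) / 0.434 = 1.109 / 0.434 = 2.555 d.

t ≈ 2.55 d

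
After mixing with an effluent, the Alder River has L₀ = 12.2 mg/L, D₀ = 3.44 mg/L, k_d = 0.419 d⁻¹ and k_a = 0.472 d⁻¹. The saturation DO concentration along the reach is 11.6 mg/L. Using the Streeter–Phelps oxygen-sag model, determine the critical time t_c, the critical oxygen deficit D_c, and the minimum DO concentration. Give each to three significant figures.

t_c = [1/(k_a−k_d)] ln[(k_a/k_d)(1 − D₀(k_a−k_d)/(k_d L₀))]
= [1/(0.472−0.419)] ln[(0.472/0.419)(1 − 3.44×0.05300/(0.419×12.2))]
= (1/0.05300) ln[1.126 × 0.9643] = 18.87 × ln(1.086) = 18.87 × 0.08279 = 1.562 d.
L(t_c) = L₀ e^(−k_d t_c) = 12.2 × 0.5197 = 6.340 mg/L, and at the critical point k_a D_c = k_d L, so D_c = (0.419/0.472) × 6.340 = 5.628 mg/L.
Minimum DO = C_s − D_c = 11.6 − 5.628 = 5.972 mg/L.

t_c ≈ 1.56 d; D_c ≈ 5.63 mg/L; min DO ≈ 5.97 mg/L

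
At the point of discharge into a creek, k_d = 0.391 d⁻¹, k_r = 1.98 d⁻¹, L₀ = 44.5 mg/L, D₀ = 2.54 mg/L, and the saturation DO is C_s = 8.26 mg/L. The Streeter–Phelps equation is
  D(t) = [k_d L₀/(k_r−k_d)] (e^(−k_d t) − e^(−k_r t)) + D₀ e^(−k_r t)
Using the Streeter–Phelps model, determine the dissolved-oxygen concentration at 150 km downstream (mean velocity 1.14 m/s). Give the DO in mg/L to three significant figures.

Travel time t = x/v = 150 km / (1.14 m/s) = 150000 m / 1.14 m/s = 131600 s = 1.523 d.
k_d L₀/(k_r−k_d) = 0.391×44.5/(1.98−0.391) = 17.40/1.589 = 10.95 mg/L.
e^(−k_d t) = e^(−0.391×1.523) = 0.5513; e^(−k_r t) = e^(−1.98×1.523) = 0.04903.
D = 10.95 × (0.5513 − 0.04903) + 2.54 × 0.04903 = 5.500 + 0.1245 = 5.625 mg/L.
DO = C_s − D = 8.26 − 5.625 = 2.635 mg/L.

DO ≈ 2.64 mg/L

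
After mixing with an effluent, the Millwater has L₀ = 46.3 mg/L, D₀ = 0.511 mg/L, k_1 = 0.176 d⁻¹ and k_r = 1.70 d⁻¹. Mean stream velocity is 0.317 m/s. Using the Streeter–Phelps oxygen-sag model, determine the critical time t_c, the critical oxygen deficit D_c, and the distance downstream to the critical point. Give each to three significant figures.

t_c ≈ 1.42 d; D_c ≈ 3.73 mg/L; x_c ≈ 39.0 km

At the critical point dD/dt = 0, so k_1 L₀ e^(−k_1 t) = k_r D. Substituting D(t) from the Streeter–Phelps equation and solving for t gives
t_c = ln[(k_r/k_1)(1 − D₀(k_r−k_1)/(k_1 L₀))] / (k_r−k_1).
Here k_r−k_1 = 1.524 d⁻¹ and 1 − D₀(k_r−k_1)/(k_1 L₀) = 1 − 0.511×1.524/(0.176×46.3) = 0.9044, so
t_c = ln(9.659 × 0.9044) / 1.524 = 2.167 / 1.524 = 1.422 d.
L(t_c) = L₀ e^(−k_1 t_c) = 46.3 × 0.7786 = 36.05 mg/L, and at the critical point k_r D_c = k_1 L, so D_c = (0.176/1.70) × 36.05 = 3.732 mg/L.
x_c = v t_c = 0.317 m/s × 1.422 d × 86400 s/d = 38950 m ≈ 39.0 km.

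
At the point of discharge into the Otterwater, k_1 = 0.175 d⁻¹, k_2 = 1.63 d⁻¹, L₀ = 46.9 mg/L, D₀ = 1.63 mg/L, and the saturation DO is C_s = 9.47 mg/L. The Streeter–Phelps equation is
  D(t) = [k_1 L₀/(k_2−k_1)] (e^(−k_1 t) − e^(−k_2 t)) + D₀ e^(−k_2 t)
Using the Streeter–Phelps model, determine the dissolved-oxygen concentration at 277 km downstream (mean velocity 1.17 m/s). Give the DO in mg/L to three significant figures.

DO ≈ 6.02 mg/L

Travel time t = x/v = 277 km / (1.17 m/s) = 277000 m / 1.17 m/s = 236800 s = 2.740 d.
k_1 L₀/(k_2−k_1) = 0.175×46.9/(1.63−0.175) = 8.207/1.455 = 5.641 mg/L.
e^(−k_1 t) = e^(−0.175×2.740) = 0.6191; e^(−k_2 t) = e^(−1.63×2.740) = 0.01149.
D = 5.641 × (0.6191 − 0.01149) + 1.63 × 0.01149 = 3.427 + 0.01872 = 3.446 mg/L.
DO = C_s − D = 9.47 − 3.446 = 6.024 mg/L.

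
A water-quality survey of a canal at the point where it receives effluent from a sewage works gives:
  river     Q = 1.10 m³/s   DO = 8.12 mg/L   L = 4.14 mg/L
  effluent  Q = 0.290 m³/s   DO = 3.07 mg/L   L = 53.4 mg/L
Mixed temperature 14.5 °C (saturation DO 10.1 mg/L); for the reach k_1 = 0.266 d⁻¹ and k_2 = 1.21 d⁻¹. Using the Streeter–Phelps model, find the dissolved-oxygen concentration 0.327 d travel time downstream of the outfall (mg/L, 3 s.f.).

Mixed DO = (1.10×8.12 + 0.290×3.07)/(1.10+0.290) = 9.822/1.390 = 7.066 mg/L.
Mixed L₀ = (1.10×4.14 + 0.290×53.4)/(1.390) = 20.04/1.390 = 14.42 mg/L.
Initial deficit D₀ = C_s − DO₀ = 10.1 − 7.066 = 3.034 mg/L.
D(0.327) = [0.266×14.42/(1.21−0.266)](e^(−0.266×0.327) − e^(−1.21×0.327)) + 3.034 e^(−1.21×0.327)
= 4.062 × (0.9167 − 0.6732) + 3.034 × 0.6732 = 3.031 mg/L.
DO = 10.1 − 3.031 = 7.069 mg/L.

DO ≈ 7.07 mg/L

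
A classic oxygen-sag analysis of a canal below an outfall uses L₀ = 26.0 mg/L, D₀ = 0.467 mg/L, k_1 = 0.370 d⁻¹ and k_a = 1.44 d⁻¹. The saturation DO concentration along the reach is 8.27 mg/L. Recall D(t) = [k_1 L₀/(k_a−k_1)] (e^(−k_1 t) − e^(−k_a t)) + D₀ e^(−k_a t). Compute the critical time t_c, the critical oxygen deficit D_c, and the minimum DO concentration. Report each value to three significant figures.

With k_a/k_1 = 3.892 and 1 − D₀(k_a−k_1)/(k_1 L₀) = 0.9481,
t_c = ln(3.892 × 0.9481) / (1.44 − 0.370) = ln(3.690) / 1.070 = 1.306/1.070 = 1.220 d.
L(t_c) = L₀ e^(−k_1 t_c) = 26.0 × 0.6367 = 16.55 mg/L, and at the critical point k_a D_c = k_1 L, so D_c = (0.370/1.44) × 16.55 = 4.254 mg/L.
Minimum DO = C_s − D_c = 8.27 − 4.254 = 4.016 mg/L.

t_c ≈ 1.22 d; D_c ≈ 4.25 mg/L; min DO ≈ 4.02 mg/L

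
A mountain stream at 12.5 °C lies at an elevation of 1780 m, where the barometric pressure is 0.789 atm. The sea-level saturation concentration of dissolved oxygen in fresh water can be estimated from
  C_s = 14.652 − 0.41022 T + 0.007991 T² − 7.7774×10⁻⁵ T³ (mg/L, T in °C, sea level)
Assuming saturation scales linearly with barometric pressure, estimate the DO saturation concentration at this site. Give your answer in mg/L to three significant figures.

At sea level: C_s = 14.652 − 0.41022×12.5 + 0.007991×12.5² − 7.7774×10⁻⁵×12.5³ = 10.62 mg/L.
Pressure correction: C_s' = 10.62 × 0.789 = 8.380 mg/L.

C_s ≈ 8.38 mg/L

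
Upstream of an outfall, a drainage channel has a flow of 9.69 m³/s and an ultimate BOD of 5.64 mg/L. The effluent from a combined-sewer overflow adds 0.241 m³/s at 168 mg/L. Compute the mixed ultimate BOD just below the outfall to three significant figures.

Flow-weighted mixing: C = (Q_r C_r + Q_w C_w)/(Q_r + Q_w)
= (9.69×5.64 + 0.241×168)/(9.69 + 0.241) = 95.14/9.931 = 9.580 mg/L.

9.58 mg/L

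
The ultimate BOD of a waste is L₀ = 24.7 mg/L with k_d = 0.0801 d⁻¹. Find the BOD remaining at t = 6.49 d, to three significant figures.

L_t = L₀ e^(−k_d t) = 24.7 × e^(−0.0801×6.49) = 24.7 × 0.5946 = 14.69 mg/L.

L ≈ 14.7 mg/L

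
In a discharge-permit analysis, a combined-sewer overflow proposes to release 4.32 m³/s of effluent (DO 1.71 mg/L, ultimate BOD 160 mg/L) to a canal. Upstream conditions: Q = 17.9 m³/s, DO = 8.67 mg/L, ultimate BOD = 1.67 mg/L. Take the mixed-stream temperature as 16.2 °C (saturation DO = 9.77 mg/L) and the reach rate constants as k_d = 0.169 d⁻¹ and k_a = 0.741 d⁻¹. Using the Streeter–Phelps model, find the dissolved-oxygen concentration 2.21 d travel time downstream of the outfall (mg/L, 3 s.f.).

DO ≈ 4.56 mg/L

Mixed DO = (17.9×8.67 + 4.32×1.71)/(17.9+4.32) = 162.6/22.22 = 7.317 mg/L.
Mixed L₀ = (17.9×1.67 + 4.32×160)/(22.22) = 721.1/22.22 = 32.45 mg/L.
Initial deficit D₀ = C_s − DO₀ = 9.77 − 7.317 = 2.453 mg/L.
D(2.21) = [0.169×32.45/(0.741−0.169)](e^(−0.169×2.21) − e^(−0.741×2.21)) + 2.453 e^(−0.741×2.21)
= 9.588 × (0.6883 − 0.1944) + 2.453 × 0.1944 = 5.212 mg/L.
DO = 9.77 − 5.212 = 4.558 mg/L.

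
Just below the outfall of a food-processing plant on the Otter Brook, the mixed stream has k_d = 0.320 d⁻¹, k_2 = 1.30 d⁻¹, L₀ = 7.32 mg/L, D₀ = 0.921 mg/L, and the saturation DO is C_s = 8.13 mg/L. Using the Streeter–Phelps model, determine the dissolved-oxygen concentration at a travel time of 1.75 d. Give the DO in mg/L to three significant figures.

k_d L₀/(k_2−k_d) = 0.320×7.32/(1.30−0.320) = 2.342/0.9800 = 2.390 mg/L.
e^(−k_d t) = e^(−0.320×1.750) = 0.5712; e^(−k_2 t) = e^(−1.30×1.750) = 0.1028.
D = 2.390 × (0.5712 − 0.1028) + 0.921 × 0.1028 = 1.120 + 0.09468 = 1.214 mg/L.
DO = C_s − D = 8.13 − 1.214 = 6.916 mg/L.

DO ≈ 6.92 mg/L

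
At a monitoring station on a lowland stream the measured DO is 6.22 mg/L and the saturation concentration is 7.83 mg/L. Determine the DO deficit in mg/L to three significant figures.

D ≈ 1.61 mg/L

D = C_s − C = 7.83 − 6.22 = 1.61 mg/L.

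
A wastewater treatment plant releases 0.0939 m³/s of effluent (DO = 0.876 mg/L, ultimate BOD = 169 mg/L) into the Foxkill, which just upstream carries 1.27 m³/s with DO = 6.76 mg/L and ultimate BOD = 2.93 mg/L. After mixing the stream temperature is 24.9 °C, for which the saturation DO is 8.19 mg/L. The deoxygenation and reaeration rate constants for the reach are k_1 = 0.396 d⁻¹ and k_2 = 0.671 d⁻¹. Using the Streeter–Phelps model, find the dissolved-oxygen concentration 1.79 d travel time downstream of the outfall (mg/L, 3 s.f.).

Mixed DO = (1.27×6.76 + 0.0939×0.876)/(1.27+0.0939) = 8.667/1.364 = 6.355 mg/L.
Mixed L₀ = (1.27×2.93 + 0.0939×169)/(1.364) = 19.59/1.364 = 14.36 mg/L.
Initial deficit D₀ = C_s − DO₀ = 8.19 − 6.355 = 1.835 mg/L.
D(1.79) = [0.396×14.36/(0.671−0.396)](e^(−0.396×1.79) − e^(−0.671×1.79)) + 1.835 e^(−0.671×1.79)
= 20.68 × (0.4922 − 0.3009) + 1.835 × 0.3009 = 4.510 mg/L.
DO = 8.19 − 4.510 = 3.680 mg/L.

DO ≈ 3.68 mg/L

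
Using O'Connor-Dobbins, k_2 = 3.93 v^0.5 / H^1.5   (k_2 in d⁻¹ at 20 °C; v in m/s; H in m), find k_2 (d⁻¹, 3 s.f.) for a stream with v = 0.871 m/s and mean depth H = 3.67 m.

k_2 = 3.93 × 0.871^0.5 / 3.67^1.5 = 3.93 × 0.9333 / 7.031 = 0.5217 d⁻¹.

k_2 ≈ 0.522 d⁻¹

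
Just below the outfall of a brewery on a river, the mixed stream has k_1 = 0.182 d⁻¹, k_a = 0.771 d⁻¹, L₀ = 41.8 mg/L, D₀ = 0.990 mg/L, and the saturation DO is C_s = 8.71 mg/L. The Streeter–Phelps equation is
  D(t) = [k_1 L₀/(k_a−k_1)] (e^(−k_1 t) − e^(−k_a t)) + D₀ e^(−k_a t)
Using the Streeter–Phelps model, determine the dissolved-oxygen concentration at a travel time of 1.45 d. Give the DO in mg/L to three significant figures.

DO ≈ 2.69 mg/L

k_1 L₀/(k_a−k_1) = 0.182×41.8/(0.771−0.182) = 7.608/0.5890 = 12.92 mg/L.
e^(−k_1 t) = e^(−0.182×1.450) = 0.7681; e^(−k_a t) = e^(−0.771×1.450) = 0.3269.
D = 12.92 × (0.7681 − 0.3269) + 0.990 × 0.3269 = 5.697 + 0.3237 = 6.021 mg/L.
DO = C_s − D = 8.71 − 6.021 = 2.689 mg/L.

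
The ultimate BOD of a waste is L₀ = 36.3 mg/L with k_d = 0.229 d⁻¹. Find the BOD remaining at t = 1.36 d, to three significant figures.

L ≈ 26.6 mg/L

L_t = L₀ e^(−k_d t) = 36.3 × e^(−0.229×1.36) = 36.3 × 0.7324 = 26.59 mg/L.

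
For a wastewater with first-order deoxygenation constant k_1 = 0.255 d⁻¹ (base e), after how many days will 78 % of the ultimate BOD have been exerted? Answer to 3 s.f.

t ≈ 5.94 d

y/L₀ = 1 − e^(−k_1 t) = 0.78 ⇒ e^(−k_1 t) = 0.220
t = −ln(0.220) / 0.255 = 1.514 / 0.255 = 5.938 d.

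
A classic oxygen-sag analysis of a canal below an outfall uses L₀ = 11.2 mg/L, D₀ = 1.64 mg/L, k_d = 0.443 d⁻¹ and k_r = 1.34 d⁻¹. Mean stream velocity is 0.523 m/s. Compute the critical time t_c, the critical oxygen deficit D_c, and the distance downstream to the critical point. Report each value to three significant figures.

t_c ≈ 0.842 d; D_c ≈ 2.55 mg/L; x_c ≈ 38.0 km

At the critical point dD/dt = 0, so k_d L₀ e^(−k_d t) = k_r D. Substituting D(t) from the Streeter–Phelps equation and solving for t gives
t_c = ln[(k_r/k_d)(1 − D₀(k_r−k_d)/(k_d L₀))] / (k_r−k_d).
Here k_r−k_d = 0.8970 d⁻¹ and 1 − D₀(k_r−k_d)/(k_d L₀) = 1 − 1.64×0.8970/(0.443×11.2) = 0.7035, so
t_c = ln(3.025 × 0.7035) / 0.8970 = 0.7552 / 0.8970 = 0.8419 d.
L(t_c) = L₀ e^(−k_d t_c) = 11.2 × 0.6887 = 7.713 mg/L, and at the critical point k_r D_c = k_d L, so D_c = (0.443/1.34) × 7.713 = 2.550 mg/L.
x_c = v t_c = 0.523 m/s × 0.8419 d × 86400 s/d = 38040 m ≈ 38.0 km.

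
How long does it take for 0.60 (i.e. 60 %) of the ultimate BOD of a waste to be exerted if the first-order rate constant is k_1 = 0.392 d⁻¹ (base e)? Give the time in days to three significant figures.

y/L₀ = 1 − e^(−k_1 t) = 0.60 ⇒ e^(−k_1 t) = 0.400
t = −ln(0.400) / 0.392 = 0.9163 / 0.392 = 2.337 d.

t ≈ 2.34 d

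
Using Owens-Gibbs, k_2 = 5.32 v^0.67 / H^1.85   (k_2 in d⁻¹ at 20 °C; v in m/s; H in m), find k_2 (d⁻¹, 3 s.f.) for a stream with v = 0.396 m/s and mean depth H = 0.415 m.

k_2 = 5.32 × 0.396^0.67 / 0.415^1.85 = 5.32 × 0.5376 / 0.1965 = 14.55 d⁻¹.

k_2 ≈ 14.6 d⁻¹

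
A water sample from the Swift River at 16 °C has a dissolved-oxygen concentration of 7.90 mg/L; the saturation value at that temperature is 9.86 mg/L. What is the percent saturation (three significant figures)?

% saturation = C/C_s × 100 = 7.90/9.86 × 100 = 80.1 %.

80.1 % saturation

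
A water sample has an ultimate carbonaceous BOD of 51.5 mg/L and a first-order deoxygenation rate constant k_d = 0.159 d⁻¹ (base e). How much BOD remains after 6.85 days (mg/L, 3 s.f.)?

L_t = L₀ e^(−k_d t) = 51.5 × e^(−0.159×6.85) = 51.5 × 0.3365 = 17.33 mg/L.

L ≈ 17.3 mg/L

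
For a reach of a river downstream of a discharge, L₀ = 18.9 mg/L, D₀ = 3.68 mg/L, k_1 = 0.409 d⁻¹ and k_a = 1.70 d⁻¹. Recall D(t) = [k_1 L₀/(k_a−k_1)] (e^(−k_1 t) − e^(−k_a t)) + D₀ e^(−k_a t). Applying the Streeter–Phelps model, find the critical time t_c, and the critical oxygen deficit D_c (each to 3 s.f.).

At the critical point dD/dt = 0, so k_1 L₀ e^(−k_1 t) = k_a D. Substituting D(t) from the Streeter–Phelps equation and solving for t gives
t_c = ln[(k_a/k_1)(1 − D₀(k_a−k_1)/(k_1 L₀))] / (k_a−k_1).
Here k_a−k_1 = 1.291 d⁻¹ and 1 − D₀(k_a−k_1)/(k_1 L₀) = 1 − 3.68×1.291/(0.409×18.9) = 0.3854, so
t_c = ln(4.156 × 0.3854) / 1.291 = 0.4712 / 1.291 = 0.3650 d.
L(t_c) = L₀ e^(−k_1 t_c) = 18.9 × 0.8613 = 16.28 mg/L, and at the critical point k_a D_c = k_1 L, so D_c = (0.409/1.70) × 16.28 = 3.917 mg/L.

t_c ≈ 0.365 d; D_c ≈ 3.92 mg/L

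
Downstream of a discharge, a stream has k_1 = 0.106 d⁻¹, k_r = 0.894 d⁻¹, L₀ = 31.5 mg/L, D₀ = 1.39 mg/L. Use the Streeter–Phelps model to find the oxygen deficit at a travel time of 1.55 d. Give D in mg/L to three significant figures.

k_1 L₀/(k_r−k_1) = 0.106×31.5/(0.894−0.106) = 3.339/0.7880 = 4.237 mg/L.
e^(−k_1 t) = e^(−0.106×1.550) = 0.8485; e^(−k_r t) = e^(−0.894×1.550) = 0.2501.
D = 4.237 × (0.8485 − 0.2501) + 1.39 × 0.2501 = 2.535 + 0.3477 = 2.883 mg/L.

D ≈ 2.88 mg/L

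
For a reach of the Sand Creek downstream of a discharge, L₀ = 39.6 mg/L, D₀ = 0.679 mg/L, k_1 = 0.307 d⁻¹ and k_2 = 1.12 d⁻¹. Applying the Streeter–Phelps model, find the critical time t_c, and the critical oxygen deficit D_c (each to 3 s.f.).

t_c ≈ 1.53 d; D_c ≈ 6.78 mg/L

With k_2/k_1 = 3.648 and 1 − D₀(k_2−k_1)/(k_1 L₀) = 0.9546,
t_c = ln(3.648 × 0.9546) / (1.12 − 0.307) = ln(3.483) / 0.8130 = 1.248/0.8130 = 1.535 d.
D_c = (k_1/k_2) L₀ e^(−k_1 t_c) = (0.307/1.12) × 39.6 × e^(−0.307×1.535) = 0.2741 × 39.6 × 0.6243 = 6.776 mg/L.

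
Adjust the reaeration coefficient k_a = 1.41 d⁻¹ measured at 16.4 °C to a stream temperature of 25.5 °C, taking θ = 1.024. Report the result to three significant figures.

k_a ≈ 1.75 d⁻¹

k_a(T₂) = k_a(T₁) · θ^(T₂−T₁) = 1.41 × 1.024^(25.5−16.4)
= 1.41 × 1.024^9.10 = 1.41 × 1.241 = 1.750 d⁻¹.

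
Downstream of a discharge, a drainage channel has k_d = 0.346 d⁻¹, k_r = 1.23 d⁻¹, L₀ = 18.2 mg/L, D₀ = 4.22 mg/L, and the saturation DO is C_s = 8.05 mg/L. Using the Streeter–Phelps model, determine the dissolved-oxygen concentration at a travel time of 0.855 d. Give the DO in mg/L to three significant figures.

k_d L₀/(k_r−k_d) = 0.346×18.2/(1.23−0.346) = 6.297/0.8840 = 7.124 mg/L.
e^(−k_d t) = e^(−0.346×0.8550) = 0.7439; e^(−k_r t) = e^(−1.23×0.8550) = 0.3494.
D = 7.124 × (0.7439 − 0.3494) + 4.22 × 0.3494 = 2.811 + 1.474 = 4.285 mg/L.
DO = C_s − D = 8.05 − 4.285 = 3.765 mg/L.

DO ≈ 3.77 mg/L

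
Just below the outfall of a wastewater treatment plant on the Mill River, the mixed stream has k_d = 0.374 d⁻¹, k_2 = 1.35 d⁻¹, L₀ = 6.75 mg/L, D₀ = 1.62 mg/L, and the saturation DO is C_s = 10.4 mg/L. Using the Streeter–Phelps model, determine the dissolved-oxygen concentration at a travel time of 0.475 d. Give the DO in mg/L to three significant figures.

k_d L₀/(k_2−k_d) = 0.374×6.75/(1.35−0.374) = 2.525/0.9760 = 2.587 mg/L.
e^(−k_d t) = e^(−0.374×0.4750) = 0.8372; e^(−k_2 t) = e^(−1.35×0.4750) = 0.5266.
D = 2.587 × (0.8372 − 0.5266) + 1.62 × 0.5266 = 0.8034 + 0.8531 = 1.657 mg/L.
DO = C_s − D = 10.4 − 1.657 = 8.743 mg/L.

DO ≈ 8.74 mg/L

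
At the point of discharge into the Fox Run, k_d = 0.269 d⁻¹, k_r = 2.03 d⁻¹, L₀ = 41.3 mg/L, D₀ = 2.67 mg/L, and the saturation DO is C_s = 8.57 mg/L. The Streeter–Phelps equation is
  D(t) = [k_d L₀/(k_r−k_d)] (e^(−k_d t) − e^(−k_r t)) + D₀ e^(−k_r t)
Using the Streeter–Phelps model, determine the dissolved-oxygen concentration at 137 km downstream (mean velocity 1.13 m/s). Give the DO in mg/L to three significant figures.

Travel time t = x/v = 137 km / (1.13 m/s) = 137000 m / 1.13 m/s = 121200 s = 1.403 d.
k_d L₀/(k_r−k_d) = 0.269×41.3/(2.03−0.269) = 11.11/1.761 = 6.309 mg/L.
e^(−k_d t) = e^(−0.269×1.403) = 0.6856; e^(−k_r t) = e^(−2.03×1.403) = 0.05793.
D = 6.309 × (0.6856 − 0.05793) + 2.67 × 0.05793 = 3.960 + 0.1547 = 4.114 mg/L.
DO = C_s − D = 8.57 − 4.114 = 4.456 mg/L.

DO ≈ 4.46 mg/L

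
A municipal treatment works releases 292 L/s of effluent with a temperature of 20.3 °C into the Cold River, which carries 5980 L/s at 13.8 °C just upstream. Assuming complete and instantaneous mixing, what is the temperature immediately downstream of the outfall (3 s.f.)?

Flow-weighted mixing: C = (Q_r C_r + Q_w C_w)/(Q_r + Q_w)
= (5980×13.8 + 292×20.3)/(5980 + 292) = 88450/6272 = 14.10 °C.

14.1 °C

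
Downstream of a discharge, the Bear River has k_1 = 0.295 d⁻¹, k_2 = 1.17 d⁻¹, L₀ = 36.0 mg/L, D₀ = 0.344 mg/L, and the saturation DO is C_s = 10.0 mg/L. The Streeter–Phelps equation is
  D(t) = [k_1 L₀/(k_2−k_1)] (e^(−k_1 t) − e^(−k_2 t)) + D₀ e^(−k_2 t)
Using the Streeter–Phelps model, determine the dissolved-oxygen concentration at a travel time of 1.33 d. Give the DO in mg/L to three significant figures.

k_1 L₀/(k_2−k_1) = 0.295×36.0/(1.17−0.295) = 10.62/0.8750 = 12.14 mg/L.
e^(−k_1 t) = e^(−0.295×1.330) = 0.6755; e^(−k_2 t) = e^(−1.17×1.330) = 0.2110.
D = 12.14 × (0.6755 − 0.2110) + 0.344 × 0.2110 = 5.638 + 0.07257 = 5.710 mg/L.
DO = C_s − D = 10.0 − 5.710 = 4.290 mg/L.

DO ≈ 4.29 mg/L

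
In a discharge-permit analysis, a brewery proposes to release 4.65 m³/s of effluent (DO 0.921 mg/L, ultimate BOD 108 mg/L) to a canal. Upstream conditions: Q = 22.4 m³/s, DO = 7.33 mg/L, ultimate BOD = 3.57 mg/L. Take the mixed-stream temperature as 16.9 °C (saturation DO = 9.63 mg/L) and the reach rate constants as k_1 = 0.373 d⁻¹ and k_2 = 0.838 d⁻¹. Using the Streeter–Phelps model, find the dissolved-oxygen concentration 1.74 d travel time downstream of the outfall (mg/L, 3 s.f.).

Mixed DO = (22.4×7.33 + 4.65×0.921)/(22.4+4.65) = 168.5/27.05 = 6.228 mg/L.
Mixed L₀ = (22.4×3.57 + 4.65×108)/(27.05) = 582.2/27.05 = 21.52 mg/L.
Initial deficit D₀ = C_s − DO₀ = 9.63 − 6.228 = 3.402 mg/L.
D(1.74) = [0.373×21.52/(0.838−0.373)](e^(−0.373×1.74) − e^(−0.838×1.74)) + 3.402 e^(−0.838×1.74)
= 17.26 × (0.5226 − 0.2327) + 3.402 × 0.2327 = 5.796 mg/L.
DO = 9.63 − 5.796 = 3.834 mg/L.

DO ≈ 3.83 mg/L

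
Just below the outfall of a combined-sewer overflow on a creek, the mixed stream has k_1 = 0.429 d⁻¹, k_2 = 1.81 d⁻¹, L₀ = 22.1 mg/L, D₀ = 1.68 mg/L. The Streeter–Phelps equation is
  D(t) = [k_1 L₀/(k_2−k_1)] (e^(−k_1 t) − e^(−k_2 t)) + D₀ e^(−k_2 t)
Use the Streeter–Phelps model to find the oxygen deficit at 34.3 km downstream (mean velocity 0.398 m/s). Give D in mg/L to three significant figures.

D ≈ 3.62 mg/L

Travel time t = x/v = 34.3 km / (0.398 m/s) = 34300 m / 0.398 m/s = 86180 s = 0.9975 d.
k_1 L₀/(k_2−k_1) = 0.429×22.1/(1.81−0.429) = 9.481/1.381 = 6.865 mg/L.
e^(−k_1 t) = e^(−0.429×0.9975) = 0.6519; e^(−k_2 t) = e^(−1.81×0.9975) = 0.1644.
D = 6.865 × (0.6519 − 0.1644) + 1.68 × 0.1644 = 3.347 + 0.2762 = 3.623 mg/L.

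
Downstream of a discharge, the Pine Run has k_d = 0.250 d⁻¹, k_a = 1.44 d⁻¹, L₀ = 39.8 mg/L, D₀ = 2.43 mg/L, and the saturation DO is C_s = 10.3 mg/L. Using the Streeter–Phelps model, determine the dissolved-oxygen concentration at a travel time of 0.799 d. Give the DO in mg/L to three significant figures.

DO ≈ 5.33 mg/L

k_d L₀/(k_a−k_d) = 0.250×39.8/(1.44−0.250) = 9.950/1.190 = 8.361 mg/L.
e^(−k_d t) = e^(−0.250×0.7990) = 0.8189; e^(−k_a t) = e^(−1.44×0.7990) = 0.3165.
D = 8.361 × (0.8189 − 0.3165) + 2.43 × 0.3165 = 4.201 + 0.7690 = 4.970 mg/L.
DO = C_s − D = 10.3 − 4.970 = 5.330 mg/L.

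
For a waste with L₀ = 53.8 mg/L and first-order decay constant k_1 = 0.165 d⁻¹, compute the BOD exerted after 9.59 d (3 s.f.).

y_t = L₀(1 − e^(−k_1 t)) = 53.8 × (1 − e^(−0.165×9.59))
= 53.8 × (1 − 0.2055) = 53.8 × 0.7945 = 42.74 mg/L.

y ≈ 42.7 mg/L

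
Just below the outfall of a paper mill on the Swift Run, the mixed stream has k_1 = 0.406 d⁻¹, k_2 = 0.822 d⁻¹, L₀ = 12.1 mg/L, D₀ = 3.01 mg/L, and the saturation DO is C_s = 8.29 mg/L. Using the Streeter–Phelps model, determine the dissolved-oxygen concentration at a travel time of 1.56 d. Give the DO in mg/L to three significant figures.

DO ≈ 4.46 mg/L

k_1 L₀/(k_2−k_1) = 0.406×12.1/(0.822−0.406) = 4.913/0.4160 = 11.81 mg/L.
e^(−k_1 t) = e^(−0.406×1.560) = 0.5308; e^(−k_2 t) = e^(−0.822×1.560) = 0.2774.
D = 11.81 × (0.5308 − 0.2774) + 3.01 × 0.2774 = 2.993 + 0.8350 = 3.828 mg/L.
DO = C_s − D = 8.29 − 3.828 = 4.462 mg/L.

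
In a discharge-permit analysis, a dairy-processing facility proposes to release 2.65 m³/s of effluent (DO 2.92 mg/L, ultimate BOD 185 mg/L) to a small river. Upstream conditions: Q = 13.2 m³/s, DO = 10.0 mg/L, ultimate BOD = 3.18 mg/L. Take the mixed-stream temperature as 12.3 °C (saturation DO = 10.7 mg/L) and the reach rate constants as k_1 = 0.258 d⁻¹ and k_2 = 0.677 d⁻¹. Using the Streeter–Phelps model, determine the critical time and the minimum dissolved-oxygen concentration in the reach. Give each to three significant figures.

Mixed DO = (13.2×10.0 + 2.65×2.92)/(13.2+2.65) = 139.7/15.85 = 8.816 mg/L.
Mixed L₀ = (13.2×3.18 + 2.65×185)/(15.85) = 532.2/15.85 = 33.58 mg/L.
Initial deficit D₀ = C_s − DO₀ = 10.7 − 8.816 = 1.884 mg/L.
t_c = (1/0.4190) ln[(0.677/0.258)(1 − 1.884×0.4190/(0.258×33.58))] = 2.387 × ln(2.385) = 2.074 d.
D_c = (0.258/0.677) × 33.58 × e^(−0.258×2.074) = 0.3811 × 33.58 × 0.5856 = 7.493 mg/L.
Minimum DO = 10.7 − 7.493 = 3.207 mg/L.

t_c ≈ 2.07 d; minimum DO ≈ 3.21 mg/L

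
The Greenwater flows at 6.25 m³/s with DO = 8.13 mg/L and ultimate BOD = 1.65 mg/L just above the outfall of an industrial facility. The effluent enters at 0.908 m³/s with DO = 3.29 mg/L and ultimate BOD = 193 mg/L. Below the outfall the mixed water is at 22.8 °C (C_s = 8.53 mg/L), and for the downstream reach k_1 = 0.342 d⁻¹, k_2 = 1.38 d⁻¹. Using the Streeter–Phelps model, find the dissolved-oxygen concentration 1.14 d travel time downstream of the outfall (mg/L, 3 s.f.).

Mixed DO = (6.25×8.13 + 0.908×3.29)/(6.25+0.908) = 53.80/7.158 = 7.516 mg/L.
Mixed L₀ = (6.25×1.65 + 0.908×193)/(7.158) = 185.6/7.158 = 25.92 mg/L.
Initial deficit D₀ = C_s − DO₀ = 8.53 − 7.516 = 1.014 mg/L.
D(1.14) = [0.342×25.92/(1.38−0.342)](e^(−0.342×1.14) − e^(−1.38×1.14)) + 1.014 e^(−1.38×1.14)
= 8.541 × (0.6771 − 0.2074) + 1.014 × 0.2074 = 4.223 mg/L.
DO = 8.53 − 4.223 = 4.307 mg/L.

DO ≈ 4.31 mg/L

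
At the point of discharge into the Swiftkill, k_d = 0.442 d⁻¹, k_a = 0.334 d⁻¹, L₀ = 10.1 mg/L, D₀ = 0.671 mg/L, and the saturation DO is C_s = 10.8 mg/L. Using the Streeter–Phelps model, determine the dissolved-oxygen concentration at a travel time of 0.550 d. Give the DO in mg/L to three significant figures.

k_d L₀/(k_a−k_d) = 0.442×10.1/(0.334−0.442) = 4.464/-0.1080 = -41.34 mg/L.
e^(−k_d t) = e^(−0.442×0.5500) = 0.7842; e^(−k_a t) = e^(−0.334×0.5500) = 0.8322.
D = -41.34 × (0.7842 − 0.8322) + 0.671 × 0.8322 = 1.984 + 0.5584 = 2.542 mg/L.
DO = C_s − D = 10.8 − 2.542 = 8.258 mg/L.

DO ≈ 8.26 mg/L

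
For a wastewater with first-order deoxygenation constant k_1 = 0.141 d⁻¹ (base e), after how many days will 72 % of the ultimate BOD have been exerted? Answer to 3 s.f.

t ≈ 9.03 d

y/L₀ = 1 − e^(−k_1 t) = 0.72 ⇒ e^(−k_1 t) = 0.280
t = −ln(0.280) / 0.141 = 1.273 / 0.141 = 9.028 d.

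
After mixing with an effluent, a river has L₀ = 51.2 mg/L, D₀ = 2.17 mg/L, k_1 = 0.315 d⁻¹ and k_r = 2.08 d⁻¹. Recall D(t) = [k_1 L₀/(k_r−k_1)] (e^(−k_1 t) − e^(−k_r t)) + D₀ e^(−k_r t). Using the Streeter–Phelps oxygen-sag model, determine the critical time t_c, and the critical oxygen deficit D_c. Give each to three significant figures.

t_c ≈ 0.916 d; D_c ≈ 5.81 mg/L

t_c = [1/(k_r−k_1)] ln[(k_r/k_1)(1 − D₀(k_r−k_1)/(k_1 L₀))]
= [1/(2.08−0.315)] ln[(2.08/0.315)(1 − 2.17×1.765/(0.315×51.2))]
= (1/1.765) ln[6.603 × 0.7625] = 0.5666 × ln(5.035) = 0.5666 × 1.616 = 0.9158 d.
L(t_c) = L₀ e^(−k_1 t_c) = 51.2 × 0.7494 = 38.37 mg/L, and at the critical point k_r D_c = k_1 L, so D_c = (0.315/2.08) × 38.37 = 5.811 mg/L.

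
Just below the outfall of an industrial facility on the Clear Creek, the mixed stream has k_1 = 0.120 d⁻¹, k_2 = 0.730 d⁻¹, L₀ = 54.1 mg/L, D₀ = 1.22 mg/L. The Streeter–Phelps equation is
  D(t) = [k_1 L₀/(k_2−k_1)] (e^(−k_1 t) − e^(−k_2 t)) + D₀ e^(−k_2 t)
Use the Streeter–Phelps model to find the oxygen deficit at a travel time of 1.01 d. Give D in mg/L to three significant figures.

D ≈ 4.92 mg/L

k_1 L₀/(k_2−k_1) = 0.120×54.1/(0.730−0.120) = 6.492/0.6100 = 10.64 mg/L.
e^(−k_1 t) = e^(−0.120×1.010) = 0.8859; e^(−k_2 t) = e^(−0.730×1.010) = 0.4784.
D = 10.64 × (0.8859 − 0.4784) + 1.22 × 0.4784 = 4.336 + 0.5837 = 4.920 mg/L.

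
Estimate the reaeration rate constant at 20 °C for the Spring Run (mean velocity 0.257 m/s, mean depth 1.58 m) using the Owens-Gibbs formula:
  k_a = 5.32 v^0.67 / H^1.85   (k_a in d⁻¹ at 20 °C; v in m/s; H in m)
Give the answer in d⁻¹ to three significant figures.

k_a = 5.32 × 0.257^0.67 / 1.58^1.85 = 5.32 × 0.4024 / 2.331 = 0.9184 d⁻¹.

k_a ≈ 0.918 d⁻¹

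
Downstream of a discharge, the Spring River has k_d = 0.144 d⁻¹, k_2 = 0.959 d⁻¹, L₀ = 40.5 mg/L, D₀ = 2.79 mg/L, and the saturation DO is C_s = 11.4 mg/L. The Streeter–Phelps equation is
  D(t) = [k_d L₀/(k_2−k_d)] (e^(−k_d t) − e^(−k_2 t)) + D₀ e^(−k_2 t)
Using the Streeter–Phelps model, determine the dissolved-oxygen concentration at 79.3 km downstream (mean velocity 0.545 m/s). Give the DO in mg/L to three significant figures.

Travel time t = x/v = 79.3 km / (0.545 m/s) = 79300 m / 0.545 m/s = 145500 s = 1.684 d.
k_d L₀/(k_2−k_d) = 0.144×40.5/(0.959−0.144) = 5.832/0.8150 = 7.156 mg/L.
e^(−k_d t) = e^(−0.144×1.684) = 0.7847; e^(−k_2 t) = e^(−0.959×1.684) = 0.1989.
D = 7.156 × (0.7847 − 0.1989) + 2.79 × 0.1989 = 4.192 + 0.5549 = 4.747 mg/L.
DO = C_s − D = 11.4 − 4.747 = 6.653 mg/L.

DO ≈ 6.65 mg/L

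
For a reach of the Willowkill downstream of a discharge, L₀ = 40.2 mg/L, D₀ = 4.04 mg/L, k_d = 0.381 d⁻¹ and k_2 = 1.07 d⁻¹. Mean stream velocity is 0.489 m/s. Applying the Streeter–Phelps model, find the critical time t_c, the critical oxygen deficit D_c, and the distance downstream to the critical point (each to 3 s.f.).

At the critical point dD/dt = 0, so k_d L₀ e^(−k_d t) = k_2 D. Substituting D(t) from the Streeter–Phelps equation and solving for t gives
t_c = ln[(k_2/k_d)(1 − D₀(k_2−k_d)/(k_d L₀))] / (k_2−k_d).
Here k_2−k_d = 0.6890 d⁻¹ and 1 − D₀(k_2−k_d)/(k_d L₀) = 1 − 4.04×0.6890/(0.381×40.2) = 0.8183, so
t_c = ln(2.808 × 0.8183) / 0.6890 = 0.8320 / 0.6890 = 1.208 d.
L(t_c) = L₀ e^(−k_d t_c) = 40.2 × 0.6312 = 25.38 mg/L, and at the critical point k_2 D_c = k_d L, so D_c = (0.381/1.07) × 25.38 = 9.035 mg/L.
x_c = v t_c = 0.489 m/s × 1.208 d × 86400 s/d = 51020 m ≈ 51.0 km.

t_c ≈ 1.21 d; D_c ≈ 9.04 mg/L; x_c ≈ 51.0 km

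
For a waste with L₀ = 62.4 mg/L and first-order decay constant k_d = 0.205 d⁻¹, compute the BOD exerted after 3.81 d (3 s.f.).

y_t = L₀(1 − e^(−k_d t)) = 62.4 × (1 − e^(−0.205×3.81))
= 62.4 × (1 − 0.4579) = 62.4 × 0.5421 = 33.83 mg/L.

y ≈ 33.8 mg/L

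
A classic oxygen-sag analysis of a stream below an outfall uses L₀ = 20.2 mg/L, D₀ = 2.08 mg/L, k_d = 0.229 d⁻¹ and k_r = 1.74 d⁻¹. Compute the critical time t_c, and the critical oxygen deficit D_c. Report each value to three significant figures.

t_c ≈ 0.589 d; D_c ≈ 2.32 mg/L

t_c = [1/(k_r−k_d)] ln[(k_r/k_d)(1 − D₀(k_r−k_d)/(k_d L₀))]
= [1/(1.74−0.229)] ln[(1.74/0.229)(1 − 2.08×1.511/(0.229×20.2))]
= (1/1.511) ln[7.598 × 0.3206] = 0.6618 × ln(2.436) = 0.6618 × 0.8903 = 0.5892 d.
L(t_c) = L₀ e^(−k_d t_c) = 20.2 × 0.8738 = 17.65 mg/L, and at the critical point k_r D_c = k_d L, so D_c = (0.229/1.74) × 17.65 = 2.323 mg/L.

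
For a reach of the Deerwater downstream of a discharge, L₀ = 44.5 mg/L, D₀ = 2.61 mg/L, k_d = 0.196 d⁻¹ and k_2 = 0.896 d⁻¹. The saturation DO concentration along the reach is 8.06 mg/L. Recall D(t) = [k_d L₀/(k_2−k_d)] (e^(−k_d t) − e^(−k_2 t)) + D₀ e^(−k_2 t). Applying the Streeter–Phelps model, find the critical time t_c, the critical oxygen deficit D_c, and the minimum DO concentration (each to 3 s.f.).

t_c ≈ 1.84 d; D_c ≈ 6.79 mg/L; min DO ≈ 1.27 mg/L

With k_2/k_d = 4.571 and 1 − D₀(k_2−k_d)/(k_d L₀) = 0.7905,
t_c = ln(4.571 × 0.7905) / (0.896 − 0.196) = ln(3.614) / 0.7000 = 1.285/0.7000 = 1.835 d.
D_c = (k_d/k_2) L₀ e^(−k_d t_c) = (0.196/0.896) × 44.5 × e^(−0.196×1.835) = 0.2188 × 44.5 × 0.6979 = 6.793 mg/L.
Minimum DO = C_s − D_c = 8.06 − 6.793 = 1.267 mg/L.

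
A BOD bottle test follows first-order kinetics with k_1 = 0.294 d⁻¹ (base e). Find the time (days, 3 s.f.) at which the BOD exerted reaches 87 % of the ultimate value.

t ≈ 6.94 d

y/L₀ = 1 − e^(−k_1 t) = 0.87 ⇒ e^(−k_1 t) = 0.130
t = −ln(0.130) / 0.294 = 2.040 / 0.294 = 6.940 d.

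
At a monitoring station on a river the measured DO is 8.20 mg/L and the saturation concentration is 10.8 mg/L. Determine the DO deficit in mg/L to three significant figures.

D ≈ 2.60 mg/L

D = C_s − C = 10.8 − 8.20 = 2.60 mg/L.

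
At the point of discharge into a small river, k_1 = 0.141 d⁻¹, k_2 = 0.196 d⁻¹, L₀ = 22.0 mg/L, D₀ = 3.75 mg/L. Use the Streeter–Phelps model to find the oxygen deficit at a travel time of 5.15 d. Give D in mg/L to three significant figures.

k_1 L₀/(k_2−k_1) = 0.141×22.0/(0.196−0.141) = 3.102/0.05500 = 56.40 mg/L.
e^(−k_1 t) = e^(−0.141×5.150) = 0.4838; e^(−k_2 t) = e^(−0.196×5.150) = 0.3644.
D = 56.40 × (0.4838 − 0.3644) + 3.75 × 0.3644 = 6.730 + 1.367 = 8.097 mg/L.

D ≈ 8.10 mg/L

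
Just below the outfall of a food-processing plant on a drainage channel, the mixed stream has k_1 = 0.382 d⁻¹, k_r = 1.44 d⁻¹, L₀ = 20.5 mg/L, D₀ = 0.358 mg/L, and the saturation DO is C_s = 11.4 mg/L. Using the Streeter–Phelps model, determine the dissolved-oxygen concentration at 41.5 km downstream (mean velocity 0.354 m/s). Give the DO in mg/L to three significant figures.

DO ≈ 7.99 mg/L

Travel time t = x/v = 41.5 km / (0.354 m/s) = 41500 m / 0.354 m/s = 117200 s = 1.357 d.
k_1 L₀/(k_r−k_1) = 0.382×20.5/(1.44−0.382) = 7.831/1.058 = 7.402 mg/L.
e^(−k_1 t) = e^(−0.382×1.357) = 0.5955; e^(−k_r t) = e^(−1.44×1.357) = 0.1417.
D = 7.402 × (0.5955 − 0.1417) + 0.358 × 0.1417 = 3.359 + 0.05074 = 3.410 mg/L.
DO = C_s − D = 11.4 − 3.410 = 7.990 mg/L.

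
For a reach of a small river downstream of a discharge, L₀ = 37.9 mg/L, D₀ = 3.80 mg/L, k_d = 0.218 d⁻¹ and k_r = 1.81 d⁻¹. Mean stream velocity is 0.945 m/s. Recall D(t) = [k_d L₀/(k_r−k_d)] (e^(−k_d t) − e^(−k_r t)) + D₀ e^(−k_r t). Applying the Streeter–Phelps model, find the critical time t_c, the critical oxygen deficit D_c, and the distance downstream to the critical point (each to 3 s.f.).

t_c ≈ 0.502 d; D_c ≈ 4.09 mg/L; x_c ≈ 41.0 km

With k_r/k_d = 8.303 and 1 − D₀(k_r−k_d)/(k_d L₀) = 0.2678,
t_c = ln(8.303 × 0.2678) / (1.81 − 0.218) = ln(2.223) / 1.592 = 0.7991/1.592 = 0.5019 d.
L(t_c) = L₀ e^(−k_d t_c) = 37.9 × 0.8964 = 33.97 mg/L, and at the critical point k_r D_c = k_d L, so D_c = (0.218/1.81) × 33.97 = 4.092 mg/L.
x_c = v t_c = 0.945 m/s × 0.5019 d × 86400 s/d = 40980 m ≈ 41.0 km.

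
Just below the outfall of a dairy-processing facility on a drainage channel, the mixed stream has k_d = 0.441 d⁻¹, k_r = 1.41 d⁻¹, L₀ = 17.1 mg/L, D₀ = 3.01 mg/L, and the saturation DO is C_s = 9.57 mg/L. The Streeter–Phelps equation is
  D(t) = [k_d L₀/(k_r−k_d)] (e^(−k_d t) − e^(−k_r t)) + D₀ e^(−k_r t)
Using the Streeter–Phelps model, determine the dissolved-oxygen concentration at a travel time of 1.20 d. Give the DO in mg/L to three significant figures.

DO ≈ 5.86 mg/L

k_d L₀/(k_r−k_d) = 0.441×17.1/(1.41−0.441) = 7.541/0.9690 = 7.782 mg/L.
e^(−k_d t) = e^(−0.441×1.200) = 0.5891; e^(−k_r t) = e^(−1.41×1.200) = 0.1842.
D = 7.782 × (0.5891 − 0.1842) + 3.01 × 0.1842 = 3.151 + 0.5543 = 3.706 mg/L.
DO = C_s − D = 9.57 − 3.706 = 5.864 mg/L.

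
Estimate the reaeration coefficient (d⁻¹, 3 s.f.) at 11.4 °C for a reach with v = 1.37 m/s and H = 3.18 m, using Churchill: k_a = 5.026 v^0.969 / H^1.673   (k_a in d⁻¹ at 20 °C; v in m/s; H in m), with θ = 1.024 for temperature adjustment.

k_a ≈ 0.803 d⁻¹

k_a(20) = 5.026 × 1.37^0.969 / 3.18^1.673 = 5.026 × 1.357 / 6.927 = 0.9843 d⁻¹.
k_a(11.4) = 0.9843 × 1.024^(11.4−20) = 0.9843 × 0.8155 = 0.8027 d⁻¹.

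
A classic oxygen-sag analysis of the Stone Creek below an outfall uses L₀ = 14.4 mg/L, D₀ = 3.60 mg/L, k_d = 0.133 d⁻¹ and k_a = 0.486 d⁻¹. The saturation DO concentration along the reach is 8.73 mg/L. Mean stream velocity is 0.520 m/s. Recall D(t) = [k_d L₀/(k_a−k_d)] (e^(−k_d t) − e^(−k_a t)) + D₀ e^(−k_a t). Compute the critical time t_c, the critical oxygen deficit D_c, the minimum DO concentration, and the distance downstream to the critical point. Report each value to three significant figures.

t_c ≈ 0.585 d; D_c ≈ 3.65 mg/L; min DO ≈ 5.08 mg/L; x_c ≈ 26.3 km

At the critical point dD/dt = 0, so k_d L₀ e^(−k_d t) = k_a D. Substituting D(t) from the Streeter–Phelps equation and solving for t gives
t_c = ln[(k_a/k_d)(1 − D₀(k_a−k_d)/(k_d L₀))] / (k_a−k_d).
Here k_a−k_d = 0.3530 d⁻¹ and 1 − D₀(k_a−k_d)/(k_d L₀) = 1 − 3.60×0.3530/(0.133×14.4) = 0.3365, so
t_c = ln(3.654 × 0.3365) / 0.3530 = 0.2066 / 0.3530 = 0.5853 d.
D_c = (k_d/k_a) L₀ e^(−k_d t_c) = (0.133/0.486) × 14.4 × e^(−0.133×0.5853) = 0.2737 × 14.4 × 0.9251 = 3.646 mg/L.
Minimum DO = C_s − D_c = 8.73 − 3.646 = 5.084 mg/L.
x_c = v t_c = 0.520 m/s × 0.5853 d × 86400 s/d = 26300 m ≈ 26.3 km.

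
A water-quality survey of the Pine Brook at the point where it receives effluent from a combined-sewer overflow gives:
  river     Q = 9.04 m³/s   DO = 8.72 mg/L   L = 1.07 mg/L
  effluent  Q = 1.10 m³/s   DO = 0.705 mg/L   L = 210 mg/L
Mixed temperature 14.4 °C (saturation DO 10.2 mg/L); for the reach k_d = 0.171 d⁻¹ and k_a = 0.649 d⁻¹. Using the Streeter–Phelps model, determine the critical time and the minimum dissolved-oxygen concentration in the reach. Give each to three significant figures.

Mixed DO = (9.04×8.72 + 1.10×0.705)/(9.04+1.10) = 79.60/10.14 = 7.851 mg/L.
Mixed L₀ = (9.04×1.07 + 1.10×210)/(10.14) = 240.7/10.14 = 23.73 mg/L.
Initial deficit D₀ = C_s − DO₀ = 10.2 − 7.851 = 2.349 mg/L.
t_c = (1/0.4780) ln[(0.649/0.171)(1 − 2.349×0.4780/(0.171×23.73))] = 2.092 × ln(2.745) = 2.113 d.
D_c = (0.171/0.649) × 23.73 × e^(−0.171×2.113) = 0.2635 × 23.73 × 0.6968 = 4.358 mg/L.
Minimum DO = 10.2 − 4.358 = 5.842 mg/L.

t_c ≈ 2.11 d; minimum DO ≈ 5.84 mg/L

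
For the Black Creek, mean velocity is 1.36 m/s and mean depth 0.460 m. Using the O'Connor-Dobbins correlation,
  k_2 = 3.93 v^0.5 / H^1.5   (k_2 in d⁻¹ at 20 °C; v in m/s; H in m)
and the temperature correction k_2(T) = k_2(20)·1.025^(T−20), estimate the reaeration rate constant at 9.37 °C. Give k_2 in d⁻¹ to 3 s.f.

k_2(20) = 3.93 × 1.36^0.5 / 0.460^1.5 = 3.93 × 1.166 / 0.3120 = 14.69 d⁻¹.
k_2(9.37) = 14.69 × 1.025^(9.37−20) = 14.69 × 0.7691 = 11.30 d⁻¹.

k_2 ≈ 11.3 d⁻¹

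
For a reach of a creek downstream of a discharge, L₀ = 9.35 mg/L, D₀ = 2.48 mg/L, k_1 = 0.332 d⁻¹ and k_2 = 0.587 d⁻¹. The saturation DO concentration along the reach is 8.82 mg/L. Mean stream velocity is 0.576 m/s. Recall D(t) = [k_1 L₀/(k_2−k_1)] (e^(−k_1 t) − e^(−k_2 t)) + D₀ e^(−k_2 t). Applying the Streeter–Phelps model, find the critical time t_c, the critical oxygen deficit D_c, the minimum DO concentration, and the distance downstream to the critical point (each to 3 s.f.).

With k_2/k_1 = 1.768 and 1 − D₀(k_2−k_1)/(k_1 L₀) = 0.7963,
t_c = ln(1.768 × 0.7963) / (0.587 − 0.332) = ln(1.408) / 0.2550 = 0.3421/0.2550 = 1.341 d.
D_c = (k_1/k_2) L₀ e^(−k_1 t_c) = (0.332/0.587) × 9.35 × e^(−0.332×1.341) = 0.5656 × 9.35 × 0.6406 = 3.388 mg/L.
Minimum DO = C_s − D_c = 8.82 − 3.388 = 5.432 mg/L.
x_c = v t_c = 0.576 m/s × 1.341 d × 86400 s/d = 66760 m ≈ 66.8 km.

t_c ≈ 1.34 d; D_c ≈ 3.39 mg/L; min DO ≈ 5.43 mg/L; x_c ≈ 66.8 km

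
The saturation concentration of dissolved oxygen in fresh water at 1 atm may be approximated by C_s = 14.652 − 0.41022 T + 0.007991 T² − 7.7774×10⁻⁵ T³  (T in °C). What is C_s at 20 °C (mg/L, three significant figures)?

C_s ≈ 9.02 mg/L

C_s = 14.652 − 0.41022×20 + 0.007991×20² − 7.7774×10⁻⁵×20³ = 9.022 mg/L.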